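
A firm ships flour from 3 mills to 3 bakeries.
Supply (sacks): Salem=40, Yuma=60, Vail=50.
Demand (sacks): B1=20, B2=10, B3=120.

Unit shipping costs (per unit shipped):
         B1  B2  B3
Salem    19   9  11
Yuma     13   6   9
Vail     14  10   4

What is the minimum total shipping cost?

1230

One minimum-cost allocation:
  Salem–B3: 40 × 11 = 440
  Yuma–B1: 20 × 13 = 260
  Yuma–B2: 10 × 6 = 60
  Yuma–B3: 30 × 9 = 270
  Vail–B3: 50 × 4 = 200
Total = 440 + 260 + 60 + 270 + 200 = 1230.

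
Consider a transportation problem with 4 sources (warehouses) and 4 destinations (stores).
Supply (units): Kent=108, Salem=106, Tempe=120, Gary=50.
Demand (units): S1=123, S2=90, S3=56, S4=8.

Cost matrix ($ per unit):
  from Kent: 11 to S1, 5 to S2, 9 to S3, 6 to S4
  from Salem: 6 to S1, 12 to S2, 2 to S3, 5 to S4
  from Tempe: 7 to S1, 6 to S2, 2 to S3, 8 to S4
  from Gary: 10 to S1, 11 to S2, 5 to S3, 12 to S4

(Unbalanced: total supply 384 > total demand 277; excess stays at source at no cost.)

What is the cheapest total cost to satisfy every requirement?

1365

One minimum-cost allocation:
  Kent to S2: 90 × $5 = $450
  Kent to S4: 8 × $6 = $48
  Salem to S1: 106 × $6 = $636
  Tempe to S1: 17 × $7 = $119
  Tempe to S3: 56 × $2 = $112
Total = 450 + 48 + 636 + 119 + 112 = $1365.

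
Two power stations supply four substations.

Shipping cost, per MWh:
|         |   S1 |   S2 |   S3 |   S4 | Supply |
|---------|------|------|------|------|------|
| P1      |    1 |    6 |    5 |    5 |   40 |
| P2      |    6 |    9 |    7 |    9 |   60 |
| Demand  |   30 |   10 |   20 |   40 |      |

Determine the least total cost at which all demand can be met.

580

One minimum-cost allocation:
  P1–S1: 30 × 1 = 30
  P1–S4: 10 × 5 = 50
  P2–S2: 10 × 9 = 90
  P2–S3: 20 × 7 = 140
  P2–S4: 30 × 9 = 270
Total = 30 + 50 + 90 + 140 + 270 = 580.
(Supply check: P1 ships 40; P2 ships 60.)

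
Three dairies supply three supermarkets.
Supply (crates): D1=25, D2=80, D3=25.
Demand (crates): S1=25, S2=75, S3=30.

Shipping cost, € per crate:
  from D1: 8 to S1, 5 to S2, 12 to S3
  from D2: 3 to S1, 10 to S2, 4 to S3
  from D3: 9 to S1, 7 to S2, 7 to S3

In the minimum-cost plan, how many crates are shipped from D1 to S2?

25

Optimal shipments:
  D1 to S2: 25 × €5 = €125
  D2 to S1: 25 × €3 = €75
  D2 to S2: 25 × €10 = €250
  D2 to S3: 30 × €4 = €120
  D3 to S2: 25 × €7 = €175
Total cost = €745.
So D1→S2 carries 25 crates.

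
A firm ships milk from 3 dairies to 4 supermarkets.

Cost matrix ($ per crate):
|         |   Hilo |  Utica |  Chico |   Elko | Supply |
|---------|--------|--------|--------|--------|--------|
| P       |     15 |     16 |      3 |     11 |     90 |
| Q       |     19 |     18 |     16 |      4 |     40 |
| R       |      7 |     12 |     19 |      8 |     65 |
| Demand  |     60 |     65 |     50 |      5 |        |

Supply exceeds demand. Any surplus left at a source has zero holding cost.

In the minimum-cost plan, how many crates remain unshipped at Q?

Minimum-cost shipments:
  P→Utica: 40 × $16 = $640
  P→Chico: 50 × $3 = $150
  Q→Utica: 20 × $18 = $360
  Q→Elko: 5 × $4 = $20
  R→Hilo: 60 × $7 = $420
  R→Utica: 5 × $12 = $60
Total cost = $1650.
Q ships 25 of its 40, leaving 15.

15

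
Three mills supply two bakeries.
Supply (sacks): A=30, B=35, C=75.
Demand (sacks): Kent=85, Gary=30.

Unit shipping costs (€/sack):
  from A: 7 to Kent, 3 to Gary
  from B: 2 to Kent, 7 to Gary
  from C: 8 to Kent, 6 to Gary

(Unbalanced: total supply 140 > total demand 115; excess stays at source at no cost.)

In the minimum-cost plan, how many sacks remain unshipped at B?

Minimum-cost shipments:
  A to Gary: 30 sacks
  B to Kent: 35 sacks
  C to Kent: 50 sacks
Total cost = €560.
B ships 35 of its 35, leaving 0.

0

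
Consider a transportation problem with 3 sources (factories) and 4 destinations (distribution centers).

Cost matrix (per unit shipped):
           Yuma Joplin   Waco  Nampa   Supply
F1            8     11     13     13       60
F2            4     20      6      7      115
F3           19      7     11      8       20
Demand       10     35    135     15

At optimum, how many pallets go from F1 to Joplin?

30

Optimal shipments:
  F1->Yuma: 10 × 8 = 80
  F1->Joplin: 30 × 11 = 330
  F1->Waco: 20 × 13 = 260
  F2->Waco: 115 × 6 = 690
  F3->Joplin: 5 × 7 = 35
  F3->Nampa: 15 × 8 = 120
Total cost = 1515.
So F1→Joplin carries 30 pallets.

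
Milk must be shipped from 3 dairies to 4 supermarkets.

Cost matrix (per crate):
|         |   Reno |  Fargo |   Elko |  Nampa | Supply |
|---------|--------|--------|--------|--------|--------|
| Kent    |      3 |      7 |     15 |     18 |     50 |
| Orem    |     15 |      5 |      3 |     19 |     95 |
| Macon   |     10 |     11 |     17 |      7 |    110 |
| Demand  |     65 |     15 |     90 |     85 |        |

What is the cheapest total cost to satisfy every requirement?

1300

A cheapest plan:
  Kent–Reno: 50 × 3 = 150
  Orem–Fargo: 5 × 5 = 25
  Orem–Elko: 90 × 3 = 270
  Macon–Reno: 15 × 10 = 150
  Macon–Fargo: 10 × 11 = 110
  Macon–Nampa: 85 × 7 = 595
Total = 150 + 25 + 270 + 150 + 110 + 595 = 1300.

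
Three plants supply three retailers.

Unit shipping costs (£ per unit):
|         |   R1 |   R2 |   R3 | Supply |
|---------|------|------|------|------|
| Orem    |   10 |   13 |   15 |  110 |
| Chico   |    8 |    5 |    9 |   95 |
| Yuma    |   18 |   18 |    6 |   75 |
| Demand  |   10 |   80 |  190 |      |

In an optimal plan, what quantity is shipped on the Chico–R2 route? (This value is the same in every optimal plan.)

80

The minimum-cost plan:
  Orem→R1: 10 × £10 = £100
  Orem→R3: 100 × £15 = £1500
  Chico→R2: 80 × £5 = £400
  Chico→R3: 15 × £9 = £135
  Yuma→R3: 75 × £6 = £450
Total cost = £2585.
So Chico→R2 carries 80 units.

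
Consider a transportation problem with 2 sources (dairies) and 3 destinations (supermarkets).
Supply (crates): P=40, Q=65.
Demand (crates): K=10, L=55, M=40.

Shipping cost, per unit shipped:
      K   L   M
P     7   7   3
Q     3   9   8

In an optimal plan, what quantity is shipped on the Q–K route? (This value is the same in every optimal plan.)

10

The minimum-cost plan:
  P→M: 40 crates
  Q→K: 10 crates
  Q→L: 55 crates
Total cost = 645.
So Q→K carries 10 crates.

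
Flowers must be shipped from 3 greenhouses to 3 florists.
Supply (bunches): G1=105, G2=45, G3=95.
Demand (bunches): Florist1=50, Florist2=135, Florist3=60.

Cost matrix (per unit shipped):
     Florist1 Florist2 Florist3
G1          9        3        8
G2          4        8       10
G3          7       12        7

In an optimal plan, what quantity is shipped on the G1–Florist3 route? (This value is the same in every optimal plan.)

Optimal shipments:
  G1->Florist2: 105 × 3 = 315
  G2->Florist1: 15 × 4 = 60
  G2->Florist2: 30 × 8 = 240
  G3->Florist1: 35 × 7 = 245
  G3->Florist3: 60 × 7 = 420
Total cost = 1280.
The route G1→Florist3 is not used.

0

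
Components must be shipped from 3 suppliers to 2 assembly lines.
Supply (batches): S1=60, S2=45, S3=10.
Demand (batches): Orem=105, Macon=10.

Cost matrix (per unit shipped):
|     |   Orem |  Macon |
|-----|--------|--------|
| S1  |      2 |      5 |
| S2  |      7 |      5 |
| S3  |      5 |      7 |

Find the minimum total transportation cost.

An optimal shipping plan:
  S1–Orem: 60 × 2 = 120
  S2–Orem: 35 × 7 = 245
  S2–Macon: 10 × 5 = 50
  S3–Orem: 10 × 5 = 50
Total = 120 + 245 + 50 + 50 = 465.
(Supply check: S1 ships 60; S2 ships 45; S3 ships 10.)

465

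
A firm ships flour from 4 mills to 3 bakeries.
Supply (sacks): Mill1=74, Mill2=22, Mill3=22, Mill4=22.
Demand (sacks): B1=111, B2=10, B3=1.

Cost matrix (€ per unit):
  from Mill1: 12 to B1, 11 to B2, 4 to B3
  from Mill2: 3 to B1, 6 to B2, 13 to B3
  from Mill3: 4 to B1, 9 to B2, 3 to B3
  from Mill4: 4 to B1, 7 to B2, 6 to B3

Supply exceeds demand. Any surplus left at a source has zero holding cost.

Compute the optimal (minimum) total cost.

An optimal shipping plan:
  Mill1–B1: 45 × €12 = €540
  Mill1–B2: 10 × €11 = €110
  Mill1–B3: 1 × €4 = €4
  Mill2–B1: 22 × €3 = €66
  Mill3–B1: 22 × €4 = €88
  Mill4–B1: 22 × €4 = €88
Total = 540 + 110 + 4 + 66 + 88 + 88 = €896.

896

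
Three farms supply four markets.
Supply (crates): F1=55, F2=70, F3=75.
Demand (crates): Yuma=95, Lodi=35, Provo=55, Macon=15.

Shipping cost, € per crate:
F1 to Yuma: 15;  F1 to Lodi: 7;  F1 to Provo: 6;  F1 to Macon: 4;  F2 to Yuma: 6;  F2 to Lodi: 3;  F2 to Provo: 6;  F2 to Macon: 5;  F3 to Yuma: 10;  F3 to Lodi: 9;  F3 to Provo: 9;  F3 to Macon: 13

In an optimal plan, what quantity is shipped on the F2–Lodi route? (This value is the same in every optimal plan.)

Optimal shipments:
  F1->Provo: 40 × €6 = €240
  F1->Macon: 15 × €4 = €60
  F2->Yuma: 35 × €6 = €210
  F2->Lodi: 35 × €3 = €105
  F3->Yuma: 60 × €10 = €600
  F3->Provo: 15 × €9 = €135
Total cost = €1350.
So F2→Lodi carries 35 crates.

35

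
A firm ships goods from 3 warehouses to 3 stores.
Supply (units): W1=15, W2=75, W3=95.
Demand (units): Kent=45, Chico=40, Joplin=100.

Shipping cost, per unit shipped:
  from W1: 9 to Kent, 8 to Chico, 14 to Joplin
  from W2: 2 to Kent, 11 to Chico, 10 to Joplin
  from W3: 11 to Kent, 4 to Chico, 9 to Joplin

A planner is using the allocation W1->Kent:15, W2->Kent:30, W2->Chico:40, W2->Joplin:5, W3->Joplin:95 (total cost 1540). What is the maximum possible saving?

Current plan cost = 15·9 + 30·2 + 40·11 + 5·10 + 95·9 = 1540.
Optimal plan:
  W1→Chico: 15 × 8 = 120
  W2→Kent: 45 × 2 = 90
  W2→Joplin: 30 × 10 = 300
  W3→Chico: 25 × 4 = 100
  W3→Joplin: 70 × 9 = 630
Optimal cost = 1240.
Saving = 1540 − 1240 = 300.

300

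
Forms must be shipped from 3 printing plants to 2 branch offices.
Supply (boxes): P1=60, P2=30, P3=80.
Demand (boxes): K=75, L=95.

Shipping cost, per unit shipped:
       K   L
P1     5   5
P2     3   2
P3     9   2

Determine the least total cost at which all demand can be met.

535

An optimal shipping plan:
  P1 to K: 60 boxes
  P2 to K: 15 boxes
  P2 to L: 15 boxes
  P3 to L: 80 boxes
Total cost = 535.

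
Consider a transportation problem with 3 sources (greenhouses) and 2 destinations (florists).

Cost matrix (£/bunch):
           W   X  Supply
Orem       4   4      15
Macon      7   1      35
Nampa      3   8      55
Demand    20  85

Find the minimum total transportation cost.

435

One minimum-cost allocation:
  Orem→X: 15 × £4 = £60
  Macon→X: 35 × £1 = £35
  Nampa→W: 20 × £3 = £60
  Nampa→X: 35 × £8 = £280
Total = 60 + 35 + 60 + 280 = £435.
(Supply check: Orem ships 15; Macon ships 35; Nampa ships 55.)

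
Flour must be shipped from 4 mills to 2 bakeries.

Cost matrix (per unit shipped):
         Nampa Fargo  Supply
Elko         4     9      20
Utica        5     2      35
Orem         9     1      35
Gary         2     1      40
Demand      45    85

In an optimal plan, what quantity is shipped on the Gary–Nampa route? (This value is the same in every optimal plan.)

25

Optimal shipments:
  Elko–Nampa: 20 sacks
  Utica–Fargo: 35 sacks
  Orem–Fargo: 35 sacks
  Gary–Nampa: 25 sacks
  Gary–Fargo: 15 sacks
Total cost = 250.
So Gary→Nampa carries 25 sacks.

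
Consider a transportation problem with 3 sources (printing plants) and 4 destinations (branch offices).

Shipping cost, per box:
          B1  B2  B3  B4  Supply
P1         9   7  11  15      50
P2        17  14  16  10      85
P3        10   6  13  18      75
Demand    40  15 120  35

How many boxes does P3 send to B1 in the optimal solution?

40

Solving gives:
  P1–B3: 50 × 11 = 550
  P2–B3: 50 × 16 = 800
  P2–B4: 35 × 10 = 350
  P3–B1: 40 × 10 = 400
  P3–B2: 15 × 6 = 90
  P3–B3: 20 × 13 = 260
Total cost = 2450.
So P3→B1 carries 40 boxes.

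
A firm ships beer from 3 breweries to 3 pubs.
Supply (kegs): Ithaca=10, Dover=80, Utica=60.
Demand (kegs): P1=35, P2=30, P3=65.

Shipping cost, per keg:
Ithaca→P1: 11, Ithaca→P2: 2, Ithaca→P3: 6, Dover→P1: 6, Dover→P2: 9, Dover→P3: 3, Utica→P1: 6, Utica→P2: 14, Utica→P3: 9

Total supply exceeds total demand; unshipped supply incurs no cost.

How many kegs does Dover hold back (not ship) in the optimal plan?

0

Minimum-cost shipments:
  Ithaca–P2: 10 × 2 = 20
  Dover–P2: 15 × 9 = 135
  Dover–P3: 65 × 3 = 195
  Utica–P1: 35 × 6 = 210
  Utica–P2: 5 × 14 = 70
Total cost = 630.
Dover ships 80 of its 80, leaving 0.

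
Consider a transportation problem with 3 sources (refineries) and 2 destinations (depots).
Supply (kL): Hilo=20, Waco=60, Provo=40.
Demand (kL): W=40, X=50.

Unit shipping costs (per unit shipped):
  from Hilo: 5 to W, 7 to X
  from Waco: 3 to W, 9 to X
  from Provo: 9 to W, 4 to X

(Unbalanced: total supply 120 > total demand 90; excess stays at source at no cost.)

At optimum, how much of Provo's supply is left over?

0

Minimum-cost shipments:
  Hilo to X: 10 × 7 = 70
  Waco to W: 40 × 3 = 120
  Provo to X: 40 × 4 = 160
Total cost = 350.
Provo ships 40 of its 40, leaving 0.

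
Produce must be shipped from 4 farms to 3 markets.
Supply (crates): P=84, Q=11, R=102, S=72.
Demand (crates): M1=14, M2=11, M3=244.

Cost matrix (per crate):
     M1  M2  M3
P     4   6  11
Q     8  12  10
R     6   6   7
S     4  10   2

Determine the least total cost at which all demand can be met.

1739

One minimum-cost allocation:
  P→M1: 14 × 4 = 56
  P→M2: 11 × 6 = 66
  P→M3: 59 × 11 = 649
  Q→M3: 11 × 10 = 110
  R→M3: 102 × 7 = 714
  S→M3: 72 × 2 = 144
Total = 56 + 66 + 649 + 110 + 714 + 144 = 1739.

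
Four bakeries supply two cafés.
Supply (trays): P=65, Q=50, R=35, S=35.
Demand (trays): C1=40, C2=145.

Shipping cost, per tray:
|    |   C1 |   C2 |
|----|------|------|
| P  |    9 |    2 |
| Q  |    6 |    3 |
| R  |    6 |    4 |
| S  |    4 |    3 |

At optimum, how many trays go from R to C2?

Optimal shipments:
  P–C2: 65 trays
  Q–C2: 50 trays
  R–C1: 5 trays
  R–C2: 30 trays
  S–C1: 35 trays
Total cost = 570.
So R→C2 carries 30 trays.

30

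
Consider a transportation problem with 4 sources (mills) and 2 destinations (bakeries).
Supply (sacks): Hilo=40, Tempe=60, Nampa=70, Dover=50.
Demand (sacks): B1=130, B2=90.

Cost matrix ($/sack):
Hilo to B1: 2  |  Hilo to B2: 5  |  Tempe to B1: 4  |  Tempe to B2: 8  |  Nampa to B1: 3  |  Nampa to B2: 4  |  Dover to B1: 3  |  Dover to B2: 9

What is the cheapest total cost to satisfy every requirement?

Optimal allocation:
  Hilo to B1: 20 × $2 = $40
  Hilo to B2: 20 × $5 = $100
  Tempe to B1: 60 × $4 = $240
  Nampa to B2: 70 × $4 = $280
  Dover to B1: 50 × $3 = $150
Total = 40 + 100 + 240 + 280 + 150 = $810.
(Supply check: Hilo ships 40; Tempe ships 60; Nampa ships 70; Dover ships 50.)

810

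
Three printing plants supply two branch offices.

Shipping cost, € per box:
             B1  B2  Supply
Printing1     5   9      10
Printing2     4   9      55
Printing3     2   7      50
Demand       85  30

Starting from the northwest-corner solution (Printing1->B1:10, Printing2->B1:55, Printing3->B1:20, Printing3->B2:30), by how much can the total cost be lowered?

Current plan cost = 10·5 + 55·4 + 20·2 + 30·7 = €520.
Optimal plan:
  Printing1–B2: 10 boxes
  Printing2–B1: 35 boxes
  Printing2–B2: 20 boxes
  Printing3–B1: 50 boxes
Optimal cost = €510.
Saving = 520 − 510 = €10.

10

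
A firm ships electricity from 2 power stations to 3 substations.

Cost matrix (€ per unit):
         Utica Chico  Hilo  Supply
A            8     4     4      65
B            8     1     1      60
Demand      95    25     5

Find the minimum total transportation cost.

790

An optimal shipping plan:
  A–Utica: 65 × €8 = €520
  B–Utica: 30 × €8 = €240
  B–Chico: 25 × €1 = €25
  B–Hilo: 5 × €1 = €5
Total = 520 + 240 + 25 + 5 = €790.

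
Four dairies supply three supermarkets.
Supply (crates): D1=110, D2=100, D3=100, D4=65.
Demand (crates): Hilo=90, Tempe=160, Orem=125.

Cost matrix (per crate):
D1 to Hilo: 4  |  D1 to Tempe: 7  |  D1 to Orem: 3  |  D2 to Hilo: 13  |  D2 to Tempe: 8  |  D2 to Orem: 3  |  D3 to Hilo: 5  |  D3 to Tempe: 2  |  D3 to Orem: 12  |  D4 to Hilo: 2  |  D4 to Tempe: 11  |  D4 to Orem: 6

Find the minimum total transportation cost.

One minimum-cost allocation:
  D1→Hilo: 25 × 4 = 100
  D1→Tempe: 60 × 7 = 420
  D1→Orem: 25 × 3 = 75
  D2→Orem: 100 × 3 = 300
  D3→Tempe: 100 × 2 = 200
  D4→Hilo: 65 × 2 = 130
Total = 100 + 420 + 75 + 300 + 200 + 130 = 1225.

1225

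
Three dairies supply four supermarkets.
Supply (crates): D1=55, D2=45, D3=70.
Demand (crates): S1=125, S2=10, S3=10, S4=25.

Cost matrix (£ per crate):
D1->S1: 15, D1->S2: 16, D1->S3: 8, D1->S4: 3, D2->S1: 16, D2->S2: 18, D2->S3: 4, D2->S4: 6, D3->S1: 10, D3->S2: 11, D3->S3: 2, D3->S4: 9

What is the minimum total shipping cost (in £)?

An optimal shipping plan:
  D1 to S1: 20 × £15 = £300
  D1 to S2: 10 × £16 = £160
  D1 to S4: 25 × £3 = £75
  D2 to S1: 35 × £16 = £560
  D2 to S3: 10 × £4 = £40
  D3 to S1: 70 × £10 = £700
Total = 300 + 160 + 75 + 560 + 40 + 700 = £1835.

1835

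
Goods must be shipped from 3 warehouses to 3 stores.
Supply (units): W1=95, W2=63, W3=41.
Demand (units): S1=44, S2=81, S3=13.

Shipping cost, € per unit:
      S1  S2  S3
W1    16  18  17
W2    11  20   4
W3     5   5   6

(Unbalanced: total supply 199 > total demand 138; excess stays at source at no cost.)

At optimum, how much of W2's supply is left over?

6

An optimal plan:
  W1->S2: 40 units
  W2->S1: 44 units
  W2->S3: 13 units
  W3->S2: 41 units
Total cost = €1461.
W2 ships 57 of its 63, leaving 6.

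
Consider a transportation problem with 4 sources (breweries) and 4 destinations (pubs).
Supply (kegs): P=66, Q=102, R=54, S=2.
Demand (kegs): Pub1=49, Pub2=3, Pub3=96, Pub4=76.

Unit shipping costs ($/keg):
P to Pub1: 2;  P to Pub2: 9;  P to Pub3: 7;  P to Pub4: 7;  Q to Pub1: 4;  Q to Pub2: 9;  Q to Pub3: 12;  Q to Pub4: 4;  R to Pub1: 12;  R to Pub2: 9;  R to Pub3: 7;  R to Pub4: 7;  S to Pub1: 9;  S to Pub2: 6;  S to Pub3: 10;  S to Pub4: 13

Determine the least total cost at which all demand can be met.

A cheapest plan:
  P to Pub1: 24 × $2 = $48
  P to Pub3: 42 × $7 = $294
  Q to Pub1: 25 × $4 = $100
  Q to Pub2: 1 × $9 = $9
  Q to Pub4: 76 × $4 = $304
  R to Pub3: 54 × $7 = $378
  S to Pub2: 2 × $6 = $12
Total = 48 + 294 + 100 + 9 + 304 + 378 + 12 = $1145.
(Supply check: P ships 66; Q ships 102; R ships 54; S ships 2.)

1145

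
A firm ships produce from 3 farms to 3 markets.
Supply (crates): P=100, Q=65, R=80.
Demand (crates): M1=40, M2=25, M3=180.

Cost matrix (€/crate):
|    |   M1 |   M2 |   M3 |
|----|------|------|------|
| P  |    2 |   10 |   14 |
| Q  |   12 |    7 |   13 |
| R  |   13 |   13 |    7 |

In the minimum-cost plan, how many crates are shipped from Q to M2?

25

Optimal shipments:
  P->M1: 40 × €2 = €80
  P->M3: 60 × €14 = €840
  Q->M2: 25 × €7 = €175
  Q->M3: 40 × €13 = €520
  R->M3: 80 × €7 = €560
Total cost = €2175.
So Q→M2 carries 25 crates.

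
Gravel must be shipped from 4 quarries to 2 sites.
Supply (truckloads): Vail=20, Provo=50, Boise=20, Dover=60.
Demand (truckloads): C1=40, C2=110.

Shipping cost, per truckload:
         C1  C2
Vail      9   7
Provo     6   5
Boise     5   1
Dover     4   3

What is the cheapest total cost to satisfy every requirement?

A cheapest plan:
  Vail->C2: 20 × 7 = 140
  Provo->C1: 40 × 6 = 240
  Provo->C2: 10 × 5 = 50
  Boise->C2: 20 × 1 = 20
  Dover->C2: 60 × 3 = 180
Total = 140 + 240 + 50 + 20 + 180 = 630.
(Supply check: Vail ships 20; Provo ships 50; Boise ships 20; Dover ships 60.)

630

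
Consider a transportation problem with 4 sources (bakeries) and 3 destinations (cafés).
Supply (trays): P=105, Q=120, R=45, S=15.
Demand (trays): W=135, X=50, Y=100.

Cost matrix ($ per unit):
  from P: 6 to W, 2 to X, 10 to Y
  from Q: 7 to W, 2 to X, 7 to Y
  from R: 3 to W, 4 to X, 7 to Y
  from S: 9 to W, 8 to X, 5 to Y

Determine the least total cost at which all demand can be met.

An optimal shipping plan:
  P->W: 90 × $6 = $540
  P->X: 15 × $2 = $30
  Q->X: 35 × $2 = $70
  Q->Y: 85 × $7 = $595
  R->W: 45 × $3 = $135
  S->Y: 15 × $5 = $75
Total = 540 + 30 + 70 + 595 + 135 + 75 = $1445.

1445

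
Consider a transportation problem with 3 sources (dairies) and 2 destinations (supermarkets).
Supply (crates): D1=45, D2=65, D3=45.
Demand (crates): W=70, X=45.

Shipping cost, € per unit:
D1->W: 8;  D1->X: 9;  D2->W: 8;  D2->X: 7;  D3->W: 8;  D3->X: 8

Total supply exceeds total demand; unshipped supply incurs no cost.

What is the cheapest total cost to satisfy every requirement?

An optimal shipping plan:
  D1–W: 5 × €8 = €40
  D2–W: 20 × €8 = €160
  D2–X: 45 × €7 = €315
  D3–W: 45 × €8 = €360
Total = 40 + 160 + 315 + 360 = €875.
(Supply check: D1 ships 5; D2 ships 65; D3 ships 45.)

875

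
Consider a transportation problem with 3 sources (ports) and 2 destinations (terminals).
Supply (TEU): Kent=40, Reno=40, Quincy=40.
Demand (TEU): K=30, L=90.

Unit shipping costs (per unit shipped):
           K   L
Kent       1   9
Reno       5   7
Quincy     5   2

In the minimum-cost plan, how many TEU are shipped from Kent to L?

The minimum-cost plan:
  Kent to K: 30 × 1 = 30
  Kent to L: 10 × 9 = 90
  Reno to L: 40 × 7 = 280
  Quincy to L: 40 × 2 = 80
Total cost = 480.
So Kent→L carries 10 TEU.

10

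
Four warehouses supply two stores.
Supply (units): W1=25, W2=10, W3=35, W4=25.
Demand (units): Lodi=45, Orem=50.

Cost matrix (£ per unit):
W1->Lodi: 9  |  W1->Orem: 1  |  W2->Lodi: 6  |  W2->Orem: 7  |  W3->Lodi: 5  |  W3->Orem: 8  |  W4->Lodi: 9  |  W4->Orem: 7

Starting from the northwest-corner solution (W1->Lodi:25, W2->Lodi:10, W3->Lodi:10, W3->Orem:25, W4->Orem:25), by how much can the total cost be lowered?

275

Current plan cost = 25·9 + 10·6 + 10·5 + 25·8 + 25·7 = £710.
Optimal plan:
  W1–Orem: 25 × £1 = £25
  W2–Lodi: 10 × £6 = £60
  W3–Lodi: 35 × £5 = £175
  W4–Orem: 25 × £7 = £175
Optimal cost = £435.
Saving = 710 − 435 = £275.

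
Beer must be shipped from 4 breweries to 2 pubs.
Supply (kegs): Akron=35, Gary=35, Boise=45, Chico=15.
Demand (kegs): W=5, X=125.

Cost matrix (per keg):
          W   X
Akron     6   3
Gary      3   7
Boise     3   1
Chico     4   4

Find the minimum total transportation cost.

435

An optimal shipping plan:
  Akron–X: 35 × 3 = 105
  Gary–W: 5 × 3 = 15
  Gary–X: 30 × 7 = 210
  Boise–X: 45 × 1 = 45
  Chico–X: 15 × 4 = 60
Total = 105 + 15 + 210 + 45 + 60 = 435.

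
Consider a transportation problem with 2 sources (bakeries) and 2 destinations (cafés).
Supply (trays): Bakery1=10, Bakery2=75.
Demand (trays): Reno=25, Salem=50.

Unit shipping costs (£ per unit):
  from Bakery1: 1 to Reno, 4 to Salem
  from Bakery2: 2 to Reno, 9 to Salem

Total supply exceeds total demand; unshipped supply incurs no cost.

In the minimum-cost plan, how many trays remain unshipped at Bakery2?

10

An optimal plan:
  Bakery1→Salem: 10 × £4 = £40
  Bakery2→Reno: 25 × £2 = £50
  Bakery2→Salem: 40 × £9 = £360
Total cost = £450.
Bakery2 ships 65 of its 75, leaving 10.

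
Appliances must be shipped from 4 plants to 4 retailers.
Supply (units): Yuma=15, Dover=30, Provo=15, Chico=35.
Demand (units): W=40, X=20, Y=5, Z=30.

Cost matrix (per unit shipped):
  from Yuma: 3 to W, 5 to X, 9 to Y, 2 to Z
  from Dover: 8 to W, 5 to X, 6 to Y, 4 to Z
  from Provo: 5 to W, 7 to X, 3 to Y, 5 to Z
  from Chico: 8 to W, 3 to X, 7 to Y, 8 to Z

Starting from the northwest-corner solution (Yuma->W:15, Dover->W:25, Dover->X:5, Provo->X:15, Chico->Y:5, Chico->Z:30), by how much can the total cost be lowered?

240

Current plan cost = 15·3 + 25·8 + 5·5 + 15·7 + 5·7 + 30·8 = 650.
Optimal plan:
  Yuma to W: 15 × 3 = 45
  Dover to Z: 30 × 4 = 120
  Provo to W: 10 × 5 = 50
  Provo to Y: 5 × 3 = 15
  Chico to W: 15 × 8 = 120
  Chico to X: 20 × 3 = 60
Optimal cost = 410.
Saving = 650 − 410 = 240.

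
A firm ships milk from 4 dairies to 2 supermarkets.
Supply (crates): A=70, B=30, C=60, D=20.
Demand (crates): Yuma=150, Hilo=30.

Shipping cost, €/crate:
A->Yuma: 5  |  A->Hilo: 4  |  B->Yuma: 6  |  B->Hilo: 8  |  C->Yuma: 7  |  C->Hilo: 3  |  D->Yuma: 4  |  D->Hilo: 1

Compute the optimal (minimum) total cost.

Optimal allocation:
  A->Yuma: 70 crates
  B->Yuma: 30 crates
  C->Yuma: 30 crates
  C->Hilo: 30 crates
  D->Yuma: 20 crates
Total cost = €910.

910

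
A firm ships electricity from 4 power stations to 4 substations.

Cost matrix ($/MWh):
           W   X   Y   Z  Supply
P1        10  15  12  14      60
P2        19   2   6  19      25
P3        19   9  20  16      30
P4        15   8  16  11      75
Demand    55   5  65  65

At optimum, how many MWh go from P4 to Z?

65

Solving gives:
  P1->W: 55 × $10 = $550
  P1->Y: 5 × $12 = $60
  P2->Y: 25 × $6 = $150
  P3->X: 5 × $9 = $45
  P3->Y: 25 × $20 = $500
  P4->Y: 10 × $16 = $160
  P4->Z: 65 × $11 = $715
Total cost = $2180.
So P4→Z carries 65 MWh.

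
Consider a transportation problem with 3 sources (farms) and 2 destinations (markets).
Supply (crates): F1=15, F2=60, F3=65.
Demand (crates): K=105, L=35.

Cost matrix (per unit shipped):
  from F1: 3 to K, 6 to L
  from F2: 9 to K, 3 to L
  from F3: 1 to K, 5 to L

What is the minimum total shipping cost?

An optimal shipping plan:
  F1 to K: 15 × 3 = 45
  F2 to K: 25 × 9 = 225
  F2 to L: 35 × 3 = 105
  F3 to K: 65 × 1 = 65
Total = 45 + 225 + 105 + 65 = 440.

440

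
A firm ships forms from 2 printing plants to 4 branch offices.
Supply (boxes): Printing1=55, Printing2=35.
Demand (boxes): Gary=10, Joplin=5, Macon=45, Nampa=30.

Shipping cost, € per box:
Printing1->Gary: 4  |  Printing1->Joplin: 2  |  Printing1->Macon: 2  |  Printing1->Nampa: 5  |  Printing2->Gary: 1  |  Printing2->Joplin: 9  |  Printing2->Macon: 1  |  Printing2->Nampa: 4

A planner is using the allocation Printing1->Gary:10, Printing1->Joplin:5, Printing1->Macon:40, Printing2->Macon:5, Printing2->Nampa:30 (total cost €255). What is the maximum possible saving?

Current plan cost = 10·4 + 5·2 + 40·2 + 5·1 + 30·4 = €255.
Optimal plan:
  Printing1->Joplin: 5 × €2 = €10
  Printing1->Macon: 20 × €2 = €40
  Printing1->Nampa: 30 × €5 = €150
  Printing2->Gary: 10 × €1 = €10
  Printing2->Macon: 25 × €1 = €25
Optimal cost = €235.
Saving = 255 − 235 = €20.

20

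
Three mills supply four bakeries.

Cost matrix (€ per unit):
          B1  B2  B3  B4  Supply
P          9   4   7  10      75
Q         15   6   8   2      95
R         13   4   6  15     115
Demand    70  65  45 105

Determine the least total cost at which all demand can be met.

1470

Optimal allocation:
  P->B1: 65 × €9 = €585
  P->B4: 10 × €10 = €100
  Q->B4: 95 × €2 = €190
  R->B1: 5 × €13 = €65
  R->B2: 65 × €4 = €260
  R->B3: 45 × €6 = €270
Total = 585 + 100 + 190 + 65 + 260 + 270 = €1470.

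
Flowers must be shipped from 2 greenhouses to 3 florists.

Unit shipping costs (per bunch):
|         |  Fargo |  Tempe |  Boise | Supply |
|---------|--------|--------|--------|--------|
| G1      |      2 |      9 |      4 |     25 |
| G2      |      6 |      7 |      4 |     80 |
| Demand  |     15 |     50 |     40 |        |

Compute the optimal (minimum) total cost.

One minimum-cost allocation:
  G1 to Fargo: 15 × 2 = 30
  G1 to Boise: 10 × 4 = 40
  G2 to Tempe: 50 × 7 = 350
  G2 to Boise: 30 × 4 = 120
Total = 30 + 40 + 350 + 120 = 540.

540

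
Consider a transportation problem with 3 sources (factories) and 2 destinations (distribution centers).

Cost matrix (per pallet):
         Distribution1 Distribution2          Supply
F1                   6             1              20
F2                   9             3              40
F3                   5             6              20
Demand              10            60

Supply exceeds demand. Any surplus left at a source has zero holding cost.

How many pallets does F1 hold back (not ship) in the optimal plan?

Minimum-cost shipments:
  F1 to Distribution2: 20 × 1 = 20
  F2 to Distribution2: 40 × 3 = 120
  F3 to Distribution1: 10 × 5 = 50
Total cost = 190.
F1 ships 20 of its 20, leaving 0.

0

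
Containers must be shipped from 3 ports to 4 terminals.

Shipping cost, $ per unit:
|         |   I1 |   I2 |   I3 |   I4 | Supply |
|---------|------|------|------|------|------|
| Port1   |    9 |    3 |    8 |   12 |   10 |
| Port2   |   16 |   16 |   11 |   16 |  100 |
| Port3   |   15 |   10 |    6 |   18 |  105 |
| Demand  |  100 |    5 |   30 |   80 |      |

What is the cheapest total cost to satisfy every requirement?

One minimum-cost allocation:
  Port1–I1: 5 × $9 = $45
  Port1–I2: 5 × $3 = $15
  Port2–I1: 20 × $16 = $320
  Port2–I4: 80 × $16 = $1280
  Port3–I1: 75 × $15 = $1125
  Port3–I3: 30 × $6 = $180
Total = 45 + 15 + 320 + 1280 + 1125 + 180 = $2965.

2965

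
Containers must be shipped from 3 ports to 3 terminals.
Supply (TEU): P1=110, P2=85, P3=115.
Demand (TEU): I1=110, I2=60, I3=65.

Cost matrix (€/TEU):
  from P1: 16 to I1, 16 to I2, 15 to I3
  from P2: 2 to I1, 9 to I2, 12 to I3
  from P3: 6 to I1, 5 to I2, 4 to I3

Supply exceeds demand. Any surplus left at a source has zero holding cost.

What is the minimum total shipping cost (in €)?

1240

An optimal shipping plan:
  P1 to I1: 25 × €16 = €400
  P1 to I2: 10 × €16 = €160
  P2 to I1: 85 × €2 = €170
  P3 to I2: 50 × €5 = €250
  P3 to I3: 65 × €4 = €260
Total = 400 + 160 + 170 + 250 + 260 = €1240.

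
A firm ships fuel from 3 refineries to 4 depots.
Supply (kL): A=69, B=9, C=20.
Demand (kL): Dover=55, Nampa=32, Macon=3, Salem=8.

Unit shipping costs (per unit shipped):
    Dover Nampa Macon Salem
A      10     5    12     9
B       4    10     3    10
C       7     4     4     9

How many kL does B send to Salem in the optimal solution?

Optimal shipments:
  A–Dover: 29 × 10 = 290
  A–Nampa: 32 × 5 = 160
  A–Salem: 8 × 9 = 72
  B–Dover: 9 × 4 = 36
  C–Dover: 17 × 7 = 119
  C–Macon: 3 × 4 = 12
Total cost = 689.
The route B→Salem is not used.

0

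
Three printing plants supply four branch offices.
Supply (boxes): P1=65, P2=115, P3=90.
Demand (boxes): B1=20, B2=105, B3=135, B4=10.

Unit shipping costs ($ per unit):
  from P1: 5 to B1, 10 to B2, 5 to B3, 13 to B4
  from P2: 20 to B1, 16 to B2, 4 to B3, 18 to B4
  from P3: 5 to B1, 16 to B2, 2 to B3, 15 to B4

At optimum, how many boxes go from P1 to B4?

The minimum-cost plan:
  P1→B2: 65 × $10 = $650
  P2→B2: 40 × $16 = $640
  P2→B3: 75 × $4 = $300
  P3→B1: 20 × $5 = $100
  P3→B3: 60 × $2 = $120
  P3→B4: 10 × $15 = $150
Total cost = $1960.
The route P1→B4 is not used.

0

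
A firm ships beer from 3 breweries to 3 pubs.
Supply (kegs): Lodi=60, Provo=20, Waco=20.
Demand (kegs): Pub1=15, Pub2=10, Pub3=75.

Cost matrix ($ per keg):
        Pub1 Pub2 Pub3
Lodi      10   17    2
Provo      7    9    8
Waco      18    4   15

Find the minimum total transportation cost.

One minimum-cost allocation:
  Lodi to Pub3: 60 × $2 = $120
  Provo to Pub1: 15 × $7 = $105
  Provo to Pub3: 5 × $8 = $40
  Waco to Pub2: 10 × $4 = $40
  Waco to Pub3: 10 × $15 = $150
Total = 120 + 105 + 40 + 40 + 150 = $455.

455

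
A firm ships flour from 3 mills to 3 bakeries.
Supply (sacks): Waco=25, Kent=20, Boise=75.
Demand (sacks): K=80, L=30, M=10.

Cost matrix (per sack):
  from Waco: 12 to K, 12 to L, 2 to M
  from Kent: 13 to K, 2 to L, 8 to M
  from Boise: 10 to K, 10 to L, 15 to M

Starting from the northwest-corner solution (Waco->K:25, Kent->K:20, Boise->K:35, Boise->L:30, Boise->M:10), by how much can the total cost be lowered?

370

Current plan cost = 25·12 + 20·13 + 35·10 + 30·10 + 10·15 = 1360.
Optimal plan:
  Waco to K: 5 × 12 = 60
  Waco to L: 10 × 12 = 120
  Waco to M: 10 × 2 = 20
  Kent to L: 20 × 2 = 40
  Boise to K: 75 × 10 = 750
Optimal cost = 990.
Saving = 1360 − 990 = 370.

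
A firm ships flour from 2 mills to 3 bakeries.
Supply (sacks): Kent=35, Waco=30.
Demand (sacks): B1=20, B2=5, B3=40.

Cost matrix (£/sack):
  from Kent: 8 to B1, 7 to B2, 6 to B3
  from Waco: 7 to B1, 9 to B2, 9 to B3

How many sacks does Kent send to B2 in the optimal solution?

0

Solving gives:
  Kent–B3: 35 × £6 = £210
  Waco–B1: 20 × £7 = £140
  Waco–B2: 5 × £9 = £45
  Waco–B3: 5 × £9 = £45
Total cost = £440.
The route Kent→B2 is not used.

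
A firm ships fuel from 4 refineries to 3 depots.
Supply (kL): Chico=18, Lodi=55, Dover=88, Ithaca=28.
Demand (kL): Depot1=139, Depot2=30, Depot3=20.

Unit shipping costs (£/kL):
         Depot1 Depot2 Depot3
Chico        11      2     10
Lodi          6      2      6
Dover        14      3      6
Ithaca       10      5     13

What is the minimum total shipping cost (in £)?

1550

An optimal shipping plan:
  Chico–Depot1: 18 kL
  Lodi–Depot1: 55 kL
  Dover–Depot1: 38 kL
  Dover–Depot2: 30 kL
  Dover–Depot3: 20 kL
  Ithaca–Depot1: 28 kL
Total cost = £1550.
(Supply check: Chico ships 18; Lodi ships 55; Dover ships 88; Ithaca ships 28.)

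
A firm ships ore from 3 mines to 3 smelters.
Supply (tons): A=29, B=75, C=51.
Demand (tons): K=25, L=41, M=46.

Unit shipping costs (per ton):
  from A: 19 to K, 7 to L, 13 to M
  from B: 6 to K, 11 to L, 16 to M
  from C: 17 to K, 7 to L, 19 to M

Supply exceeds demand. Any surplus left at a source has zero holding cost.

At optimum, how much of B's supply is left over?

Minimum-cost shipments:
  A->M: 29 tons
  B->K: 25 tons
  B->M: 17 tons
  C->L: 41 tons
Total cost = 1086.
B ships 42 of its 75, leaving 33.

33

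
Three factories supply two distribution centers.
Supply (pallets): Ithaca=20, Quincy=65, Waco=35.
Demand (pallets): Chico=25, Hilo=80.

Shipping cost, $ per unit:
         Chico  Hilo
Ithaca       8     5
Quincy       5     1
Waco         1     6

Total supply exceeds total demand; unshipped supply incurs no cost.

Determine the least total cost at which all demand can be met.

A cheapest plan:
  Ithaca->Hilo: 15 × $5 = $75
  Quincy->Hilo: 65 × $1 = $65
  Waco->Chico: 25 × $1 = $25
Total = 75 + 65 + 25 = $165.
(Supply check: Ithaca ships 15; Quincy ships 65; Waco ships 25.)

165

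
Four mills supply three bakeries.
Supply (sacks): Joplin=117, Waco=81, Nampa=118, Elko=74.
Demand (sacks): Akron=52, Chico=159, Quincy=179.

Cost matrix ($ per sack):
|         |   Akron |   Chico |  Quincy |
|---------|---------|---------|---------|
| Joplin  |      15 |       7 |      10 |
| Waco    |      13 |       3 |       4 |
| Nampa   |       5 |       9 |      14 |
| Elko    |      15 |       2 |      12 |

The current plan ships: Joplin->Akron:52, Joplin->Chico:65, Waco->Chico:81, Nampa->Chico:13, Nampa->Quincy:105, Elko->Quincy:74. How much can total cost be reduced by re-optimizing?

1514

Current plan cost = 52·15 + 65·7 + 81·3 + 13·9 + 105·14 + 74·12 = $3953.
Optimal plan:
  Joplin->Chico: 19 × $7 = $133
  Joplin->Quincy: 98 × $10 = $980
  Waco->Quincy: 81 × $4 = $324
  Nampa->Akron: 52 × $5 = $260
  Nampa->Chico: 66 × $9 = $594
  Elko->Chico: 74 × $2 = $148
Optimal cost = $2439.
Saving = 3953 − 2439 = $1514.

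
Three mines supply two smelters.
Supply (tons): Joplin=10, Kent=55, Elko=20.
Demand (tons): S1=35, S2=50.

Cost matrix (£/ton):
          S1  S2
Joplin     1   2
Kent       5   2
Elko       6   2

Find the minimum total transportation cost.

235

Optimal allocation:
  Joplin–S1: 10 × £1 = £10
  Kent–S1: 25 × £5 = £125
  Kent–S2: 30 × £2 = £60
  Elko–S2: 20 × £2 = £40
Total = 10 + 125 + 60 + 40 = £235.
(Supply check: Joplin ships 10; Kent ships 55; Elko ships 20.)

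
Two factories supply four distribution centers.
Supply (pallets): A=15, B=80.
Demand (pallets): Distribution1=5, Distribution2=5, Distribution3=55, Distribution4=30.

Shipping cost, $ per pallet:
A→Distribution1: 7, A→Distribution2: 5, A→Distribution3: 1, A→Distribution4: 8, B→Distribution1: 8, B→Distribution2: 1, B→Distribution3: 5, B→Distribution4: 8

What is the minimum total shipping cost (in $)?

A cheapest plan:
  A to Distribution3: 15 × $1 = $15
  B to Distribution1: 5 × $8 = $40
  B to Distribution2: 5 × $1 = $5
  B to Distribution3: 40 × $5 = $200
  B to Distribution4: 30 × $8 = $240
Total = 15 + 40 + 5 + 200 + 240 = $500.
(Supply check: A ships 15; B ships 80.)

500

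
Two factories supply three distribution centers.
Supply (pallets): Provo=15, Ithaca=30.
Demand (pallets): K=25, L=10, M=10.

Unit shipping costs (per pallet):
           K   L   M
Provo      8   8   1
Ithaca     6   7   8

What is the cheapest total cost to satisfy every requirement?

235

A cheapest plan:
  Provo->L: 5 × 8 = 40
  Provo->M: 10 × 1 = 10
  Ithaca->K: 25 × 6 = 150
  Ithaca->L: 5 × 7 = 35
Total = 40 + 10 + 150 + 35 = 235.
(Supply check: Provo ships 15; Ithaca ships 30.)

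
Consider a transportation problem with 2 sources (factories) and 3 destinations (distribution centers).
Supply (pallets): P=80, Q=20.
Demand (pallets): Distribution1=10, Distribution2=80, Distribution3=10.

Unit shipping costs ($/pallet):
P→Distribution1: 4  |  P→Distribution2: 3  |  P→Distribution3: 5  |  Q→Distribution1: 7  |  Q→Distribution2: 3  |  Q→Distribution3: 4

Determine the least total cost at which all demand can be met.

320

A cheapest plan:
  P→Distribution1: 10 × $4 = $40
  P→Distribution2: 70 × $3 = $210
  Q→Distribution2: 10 × $3 = $30
  Q→Distribution3: 10 × $4 = $40
Total = 40 + 210 + 30 + 40 = $320.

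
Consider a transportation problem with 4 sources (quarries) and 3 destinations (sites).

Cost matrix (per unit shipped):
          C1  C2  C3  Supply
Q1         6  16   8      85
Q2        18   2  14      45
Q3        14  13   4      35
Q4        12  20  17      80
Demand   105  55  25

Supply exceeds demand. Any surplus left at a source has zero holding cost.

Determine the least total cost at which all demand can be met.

A cheapest plan:
  Q1->C1: 85 × 6 = 510
  Q2->C2: 45 × 2 = 90
  Q3->C2: 10 × 13 = 130
  Q3->C3: 25 × 4 = 100
  Q4->C1: 20 × 12 = 240
Total = 510 + 90 + 130 + 100 + 240 = 1070.

1070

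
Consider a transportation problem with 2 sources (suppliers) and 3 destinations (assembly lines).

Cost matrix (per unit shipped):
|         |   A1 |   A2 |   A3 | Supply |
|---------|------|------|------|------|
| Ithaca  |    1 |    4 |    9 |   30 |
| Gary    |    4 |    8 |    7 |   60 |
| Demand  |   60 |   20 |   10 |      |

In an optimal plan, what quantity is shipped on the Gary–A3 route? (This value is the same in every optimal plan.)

Optimal shipments:
  Ithaca to A1: 10 × 1 = 10
  Ithaca to A2: 20 × 4 = 80
  Gary to A1: 50 × 4 = 200
  Gary to A3: 10 × 7 = 70
Total cost = 360.
So Gary→A3 carries 10 batches.

10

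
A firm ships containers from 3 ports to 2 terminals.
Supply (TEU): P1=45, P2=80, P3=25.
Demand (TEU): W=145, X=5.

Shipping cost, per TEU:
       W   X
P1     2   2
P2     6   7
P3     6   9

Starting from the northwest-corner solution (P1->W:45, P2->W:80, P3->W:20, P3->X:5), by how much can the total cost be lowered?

Current plan cost = 45·2 + 80·6 + 20·6 + 5·9 = 735.
Optimal plan:
  P1 to W: 40 × 2 = 80
  P1 to X: 5 × 2 = 10
  P2 to W: 80 × 6 = 480
  P3 to W: 25 × 6 = 150
Optimal cost = 720.
Saving = 735 − 720 = 15.

15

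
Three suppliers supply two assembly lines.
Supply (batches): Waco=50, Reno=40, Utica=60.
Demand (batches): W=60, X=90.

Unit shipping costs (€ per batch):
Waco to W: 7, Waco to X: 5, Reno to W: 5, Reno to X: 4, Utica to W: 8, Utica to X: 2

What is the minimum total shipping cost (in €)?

A cheapest plan:
  Waco->W: 20 × €7 = €140
  Waco->X: 30 × €5 = €150
  Reno->W: 40 × €5 = €200
  Utica->X: 60 × €2 = €120
Total = 140 + 150 + 200 + 120 = €610.

610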